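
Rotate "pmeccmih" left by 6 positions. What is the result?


Input: "pmeccmih", rotate left by 6
First 6 characters: "pmeccm"
Remaining characters: "ih"
Concatenate remaining + first: "ih" + "pmeccm" = "ihpmeccm"

ihpmeccm


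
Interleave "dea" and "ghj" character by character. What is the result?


Interleaving "dea" and "ghj":
  Position 0: 'd' from first, 'g' from second => "dg"
  Position 1: 'e' from first, 'h' from second => "eh"
  Position 2: 'a' from first, 'j' from second => "aj"
Result: dgehaj

dgehaj


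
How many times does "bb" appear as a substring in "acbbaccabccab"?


Searching for "bb" in "acbbaccabccab"
Scanning each position:
  Position 0: "ac" => no
  Position 1: "cb" => no
  Position 2: "bb" => MATCH
  Position 3: "ba" => no
  Position 4: "ac" => no
  Position 5: "cc" => no
  Position 6: "ca" => no
  Position 7: "ab" => no
  Position 8: "bc" => no
  Position 9: "cc" => no
  Position 10: "ca" => no
  Position 11: "ab" => no
Total occurrences: 1

1


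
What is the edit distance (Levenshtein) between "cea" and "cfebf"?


Computing edit distance: "cea" -> "cfebf"
DP table:
           c    f    e    b    f
      0    1    2    3    4    5
  c   1    0    1    2    3    4
  e   2    1    1    1    2    3
  a   3    2    2    2    2    3
Edit distance = dp[3][5] = 3

3


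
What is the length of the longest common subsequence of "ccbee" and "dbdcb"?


LCS of "ccbee" and "dbdcb"
DP table:
           d    b    d    c    b
      0    0    0    0    0    0
  c   0    0    0    0    1    1
  c   0    0    0    0    1    1
  b   0    0    1    1    1    2
  e   0    0    1    1    1    2
  e   0    0    1    1    1    2
LCS length = dp[5][5] = 2

2


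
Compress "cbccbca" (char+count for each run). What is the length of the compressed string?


Input: cbccbca
Runs:
  'c' x 1 => "c1"
  'b' x 1 => "b1"
  'c' x 2 => "c2"
  'b' x 1 => "b1"
  'c' x 1 => "c1"
  'a' x 1 => "a1"
Compressed: "c1b1c2b1c1a1"
Compressed length: 12

12


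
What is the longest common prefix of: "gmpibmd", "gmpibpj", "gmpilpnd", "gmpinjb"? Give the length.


Words: gmpibmd, gmpibpj, gmpilpnd, gmpinjb
  Position 0: all 'g' => match
  Position 1: all 'm' => match
  Position 2: all 'p' => match
  Position 3: all 'i' => match
  Position 4: ('b', 'b', 'l', 'n') => mismatch, stop
LCP = "gmpi" (length 4)

4


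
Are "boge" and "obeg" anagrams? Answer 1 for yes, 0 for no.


Strings: "boge", "obeg"
Sorted first:  bego
Sorted second: bego
Sorted forms match => anagrams

1


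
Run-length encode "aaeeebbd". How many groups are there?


Input: aaeeebbd
Scanning for consecutive runs:
  Group 1: 'a' x 2 (positions 0-1)
  Group 2: 'e' x 3 (positions 2-4)
  Group 3: 'b' x 2 (positions 5-6)
  Group 4: 'd' x 1 (positions 7-7)
Total groups: 4

4


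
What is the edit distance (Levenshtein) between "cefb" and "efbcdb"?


Computing edit distance: "cefb" -> "efbcdb"
DP table:
           e    f    b    c    d    b
      0    1    2    3    4    5    6
  c   1    1    2    3    3    4    5
  e   2    1    2    3    4    4    5
  f   3    2    1    2    3    4    5
  b   4    3    2    1    2    3    4
Edit distance = dp[4][6] = 4

4


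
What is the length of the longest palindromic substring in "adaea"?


Input: "adaea"
Checking substrings for palindromes:
  [0:3] "ada" (len 3) => palindrome
  [2:5] "aea" (len 3) => palindrome
Longest palindromic substring: "ada" with length 3

3


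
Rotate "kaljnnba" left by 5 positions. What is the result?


Input: "kaljnnba", rotate left by 5
First 5 characters: "kaljn"
Remaining characters: "nba"
Concatenate remaining + first: "nba" + "kaljn" = "nbakaljn"

nbakaljn


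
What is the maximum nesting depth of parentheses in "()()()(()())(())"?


Input: "()()()(()())(())"
Tracking depth:
  Position 0 '(': depth becomes 1
  Position 1 ')': depth becomes 0
  Position 2 '(': depth becomes 1
  Position 3 ')': depth becomes 0
  Position 4 '(': depth becomes 1
  Position 5 ')': depth becomes 0
  Position 6 '(': depth becomes 1
  Position 7 '(': depth becomes 2
  Position 8 ')': depth becomes 1
  Position 9 '(': depth becomes 2
  Position 10 ')': depth becomes 1
  Position 11 ')': depth becomes 0
  Position 12 '(': depth becomes 1
  Position 13 '(': depth becomes 2
  Position 14 ')': depth becomes 1
  Position 15 ')': depth becomes 0
Maximum depth reached: 2

2


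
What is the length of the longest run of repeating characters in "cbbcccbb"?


Input: "cbbcccbb"
Scanning for longest run:
  Position 1 ('b'): new char, reset run to 1
  Position 2 ('b'): continues run of 'b', length=2
  Position 3 ('c'): new char, reset run to 1
  Position 4 ('c'): continues run of 'c', length=2
  Position 5 ('c'): continues run of 'c', length=3
  Position 6 ('b'): new char, reset run to 1
  Position 7 ('b'): continues run of 'b', length=2
Longest run: 'c' with length 3

3


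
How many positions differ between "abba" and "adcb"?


Comparing "abba" and "adcb" position by position:
  Position 0: 'a' vs 'a' => same
  Position 1: 'b' vs 'd' => DIFFER
  Position 2: 'b' vs 'c' => DIFFER
  Position 3: 'a' vs 'b' => DIFFER
Positions that differ: 3

3


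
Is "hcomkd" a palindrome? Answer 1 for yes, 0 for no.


Input: hcomkd
Reversed: dkmoch
  Compare pos 0 ('h') with pos 5 ('d'): MISMATCH
  Compare pos 1 ('c') with pos 4 ('k'): MISMATCH
  Compare pos 2 ('o') with pos 3 ('m'): MISMATCH
Result: not a palindrome

0


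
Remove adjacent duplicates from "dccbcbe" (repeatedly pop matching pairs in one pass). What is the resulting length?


Input: dccbcbe
Stack-based adjacent duplicate removal:
  Read 'd': push. Stack: d
  Read 'c': push. Stack: dc
  Read 'c': matches stack top 'c' => pop. Stack: d
  Read 'b': push. Stack: db
  Read 'c': push. Stack: dbc
  Read 'b': push. Stack: dbcb
  Read 'e': push. Stack: dbcbe
Final stack: "dbcbe" (length 5)

5


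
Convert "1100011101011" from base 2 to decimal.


Input: "1100011101011" in base 2
Positional expansion:
  Digit '1' (value 1) x 2^12 = 4096
  Digit '1' (value 1) x 2^11 = 2048
  Digit '0' (value 0) x 2^10 = 0
  Digit '0' (value 0) x 2^9 = 0
  Digit '0' (value 0) x 2^8 = 0
  Digit '1' (value 1) x 2^7 = 128
  Digit '1' (value 1) x 2^6 = 64
  Digit '1' (value 1) x 2^5 = 32
  Digit '0' (value 0) x 2^4 = 0
  Digit '1' (value 1) x 2^3 = 8
  Digit '0' (value 0) x 2^2 = 0
  Digit '1' (value 1) x 2^1 = 2
  Digit '1' (value 1) x 2^0 = 1
Sum = 6379

6379


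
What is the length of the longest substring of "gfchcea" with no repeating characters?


Input: "gfchcea"
Sliding window (track last position of each char):
  Position 0 ('g'): window [0,0] length 1 -- new best
  Position 1 ('f'): window [0,1] length 2 -- new best
  Position 2 ('c'): window [0,2] length 3 -- new best
  Position 3 ('h'): window [0,3] length 4 -- new best
  Position 4 ('c'): repeat (last at 2), move window start to 3
  Position 4 ('c'): window [3,4] length 2
  Position 5 ('e'): window [3,5] length 3
  Position 6 ('a'): window [3,6] length 4
Longest substring with no repeats: "gfch" with length 4

4


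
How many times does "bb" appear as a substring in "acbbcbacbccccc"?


Searching for "bb" in "acbbcbacbccccc"
Scanning each position:
  Position 0: "ac" => no
  Position 1: "cb" => no
  Position 2: "bb" => MATCH
  Position 3: "bc" => no
  Position 4: "cb" => no
  Position 5: "ba" => no
  Position 6: "ac" => no
  Position 7: "cb" => no
  Position 8: "bc" => no
  Position 9: "cc" => no
  Position 10: "cc" => no
  Position 11: "cc" => no
  Position 12: "cc" => no
Total occurrences: 1

1


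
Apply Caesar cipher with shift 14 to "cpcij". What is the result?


Caesar cipher: shift "cpcij" by 14
  'c' (pos 2) + 14 = pos 16 = 'q'
  'p' (pos 15) + 14 = pos 3 = 'd'
  'c' (pos 2) + 14 = pos 16 = 'q'
  'i' (pos 8) + 14 = pos 22 = 'w'
  'j' (pos 9) + 14 = pos 23 = 'x'
Result: qdqwx

qdqwx


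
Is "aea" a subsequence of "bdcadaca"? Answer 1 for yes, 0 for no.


Check if "aea" is a subsequence of "bdcadaca"
Greedy scan:
  Position 0 ('b'): no match needed
  Position 1 ('d'): no match needed
  Position 2 ('c'): no match needed
  Position 3 ('a'): matches sub[0] = 'a'
  Position 4 ('d'): no match needed
  Position 5 ('a'): no match needed
  Position 6 ('c'): no match needed
  Position 7 ('a'): no match needed
Only matched 1/3 characters => not a subsequence

0


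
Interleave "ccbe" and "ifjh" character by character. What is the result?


Interleaving "ccbe" and "ifjh":
  Position 0: 'c' from first, 'i' from second => "ci"
  Position 1: 'c' from first, 'f' from second => "cf"
  Position 2: 'b' from first, 'j' from second => "bj"
  Position 3: 'e' from first, 'h' from second => "eh"
Result: cicfbjeh

cicfbjeh


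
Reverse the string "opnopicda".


Input: opnopicda
Reading characters right to left:
  Position 8: 'a'
  Position 7: 'd'
  Position 6: 'c'
  Position 5: 'i'
  Position 4: 'p'
  Position 3: 'o'
  Position 2: 'n'
  Position 1: 'p'
  Position 0: 'o'
Reversed: adciponpo

adciponpo


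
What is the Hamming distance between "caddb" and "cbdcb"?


Comparing "caddb" and "cbdcb" position by position:
  Position 0: 'c' vs 'c' => same
  Position 1: 'a' vs 'b' => differ
  Position 2: 'd' vs 'd' => same
  Position 3: 'd' vs 'c' => differ
  Position 4: 'b' vs 'b' => same
Total differences (Hamming distance): 2

2


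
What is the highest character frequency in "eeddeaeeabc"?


Input: eeddeaeeabc
Character counts:
  'a': 2
  'b': 1
  'c': 1
  'd': 2
  'e': 5
Maximum frequency: 5

5


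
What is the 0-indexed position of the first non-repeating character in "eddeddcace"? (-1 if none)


Input: eddeddcace
Character frequencies:
  'a': 1
  'c': 2
  'd': 4
  'e': 3
Scanning left to right for freq == 1:
  Position 0 ('e'): freq=3, skip
  Position 1 ('d'): freq=4, skip
  Position 2 ('d'): freq=4, skip
  Position 3 ('e'): freq=3, skip
  Position 4 ('d'): freq=4, skip
  Position 5 ('d'): freq=4, skip
  Position 6 ('c'): freq=2, skip
  Position 7 ('a'): unique! => answer = 7

7


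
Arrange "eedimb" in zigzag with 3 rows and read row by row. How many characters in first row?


Zigzag "eedimb" into 3 rows:
Placing characters:
  'e' => row 0
  'e' => row 1
  'd' => row 2
  'i' => row 1
  'm' => row 0
  'b' => row 1
Rows:
  Row 0: "em"
  Row 1: "eib"
  Row 2: "d"
First row length: 2

2


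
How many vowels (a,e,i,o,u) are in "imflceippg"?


Input: imflceippg
Checking each character:
  'i' at position 0: vowel (running total: 1)
  'm' at position 1: consonant
  'f' at position 2: consonant
  'l' at position 3: consonant
  'c' at position 4: consonant
  'e' at position 5: vowel (running total: 2)
  'i' at position 6: vowel (running total: 3)
  'p' at position 7: consonant
  'p' at position 8: consonant
  'g' at position 9: consonant
Total vowels: 3

3


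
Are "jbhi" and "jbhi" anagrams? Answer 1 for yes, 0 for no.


Strings: "jbhi", "jbhi"
Sorted first:  bhij
Sorted second: bhij
Sorted forms match => anagrams

1


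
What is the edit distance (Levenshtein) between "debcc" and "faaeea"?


Computing edit distance: "debcc" -> "faaeea"
DP table:
           f    a    a    e    e    a
      0    1    2    3    4    5    6
  d   1    1    2    3    4    5    6
  e   2    2    2    3    3    4    5
  b   3    3    3    3    4    4    5
  c   4    4    4    4    4    5    5
  c   5    5    5    5    5    5    6
Edit distance = dp[5][6] = 6

6


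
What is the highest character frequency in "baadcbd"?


Input: baadcbd
Character counts:
  'a': 2
  'b': 2
  'c': 1
  'd': 2
Maximum frequency: 2

2


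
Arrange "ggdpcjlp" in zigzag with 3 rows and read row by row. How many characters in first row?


Zigzag "ggdpcjlp" into 3 rows:
Placing characters:
  'g' => row 0
  'g' => row 1
  'd' => row 2
  'p' => row 1
  'c' => row 0
  'j' => row 1
  'l' => row 2
  'p' => row 1
Rows:
  Row 0: "gc"
  Row 1: "gpjp"
  Row 2: "dl"
First row length: 2

2


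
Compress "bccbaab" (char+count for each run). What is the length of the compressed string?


Input: bccbaab
Runs:
  'b' x 1 => "b1"
  'c' x 2 => "c2"
  'b' x 1 => "b1"
  'a' x 2 => "a2"
  'b' x 1 => "b1"
Compressed: "b1c2b1a2b1"
Compressed length: 10

10


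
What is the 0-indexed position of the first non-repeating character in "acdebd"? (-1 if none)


Input: acdebd
Character frequencies:
  'a': 1
  'b': 1
  'c': 1
  'd': 2
  'e': 1
Scanning left to right for freq == 1:
  Position 0 ('a'): unique! => answer = 0

0


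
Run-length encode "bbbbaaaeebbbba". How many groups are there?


Input: bbbbaaaeebbbba
Scanning for consecutive runs:
  Group 1: 'b' x 4 (positions 0-3)
  Group 2: 'a' x 3 (positions 4-6)
  Group 3: 'e' x 2 (positions 7-8)
  Group 4: 'b' x 4 (positions 9-12)
  Group 5: 'a' x 1 (positions 13-13)
Total groups: 5

5


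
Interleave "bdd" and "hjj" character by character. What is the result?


Interleaving "bdd" and "hjj":
  Position 0: 'b' from first, 'h' from second => "bh"
  Position 1: 'd' from first, 'j' from second => "dj"
  Position 2: 'd' from first, 'j' from second => "dj"
Result: bhdjdj

bhdjdj


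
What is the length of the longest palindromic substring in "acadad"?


Input: "acadad"
Checking substrings for palindromes:
  [0:3] "aca" (len 3) => palindrome
  [2:5] "ada" (len 3) => palindrome
  [3:6] "dad" (len 3) => palindrome
Longest palindromic substring: "aca" with length 3

3


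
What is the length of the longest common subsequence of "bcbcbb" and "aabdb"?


LCS of "bcbcbb" and "aabdb"
DP table:
           a    a    b    d    b
      0    0    0    0    0    0
  b   0    0    0    1    1    1
  c   0    0    0    1    1    1
  b   0    0    0    1    1    2
  c   0    0    0    1    1    2
  b   0    0    0    1    1    2
  b   0    0    0    1    1    2
LCS length = dp[6][5] = 2

2


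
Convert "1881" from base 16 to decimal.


Input: "1881" in base 16
Positional expansion:
  Digit '1' (value 1) x 16^3 = 4096
  Digit '8' (value 8) x 16^2 = 2048
  Digit '8' (value 8) x 16^1 = 128
  Digit '1' (value 1) x 16^0 = 1
Sum = 6273

6273


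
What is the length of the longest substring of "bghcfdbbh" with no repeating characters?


Input: "bghcfdbbh"
Sliding window (track last position of each char):
  Position 0 ('b'): window [0,0] length 1 -- new best
  Position 1 ('g'): window [0,1] length 2 -- new best
  Position 2 ('h'): window [0,2] length 3 -- new best
  Position 3 ('c'): window [0,3] length 4 -- new best
  Position 4 ('f'): window [0,4] length 5 -- new best
  Position 5 ('d'): window [0,5] length 6 -- new best
  Position 6 ('b'): repeat (last at 0), move window start to 1
  Position 6 ('b'): window [1,6] length 6
  Position 7 ('b'): repeat (last at 6), move window start to 7
  Position 7 ('b'): window [7,7] length 1
  Position 8 ('h'): window [7,8] length 2
Longest substring with no repeats: "bghcfd" with length 6

6


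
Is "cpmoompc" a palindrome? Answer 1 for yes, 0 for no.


Input: cpmoompc
Reversed: cpmoompc
  Compare pos 0 ('c') with pos 7 ('c'): match
  Compare pos 1 ('p') with pos 6 ('p'): match
  Compare pos 2 ('m') with pos 5 ('m'): match
  Compare pos 3 ('o') with pos 4 ('o'): match
Result: palindrome

1


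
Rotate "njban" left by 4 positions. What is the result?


Input: "njban", rotate left by 4
First 4 characters: "njba"
Remaining characters: "n"
Concatenate remaining + first: "n" + "njba" = "nnjba"

nnjba


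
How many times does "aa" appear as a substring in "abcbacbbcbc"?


Searching for "aa" in "abcbacbbcbc"
Scanning each position:
  Position 0: "ab" => no
  Position 1: "bc" => no
  Position 2: "cb" => no
  Position 3: "ba" => no
  Position 4: "ac" => no
  Position 5: "cb" => no
  Position 6: "bb" => no
  Position 7: "bc" => no
  Position 8: "cb" => no
  Position 9: "bc" => no
Total occurrences: 0

0


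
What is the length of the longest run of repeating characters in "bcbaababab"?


Input: "bcbaababab"
Scanning for longest run:
  Position 1 ('c'): new char, reset run to 1
  Position 2 ('b'): new char, reset run to 1
  Position 3 ('a'): new char, reset run to 1
  Position 4 ('a'): continues run of 'a', length=2
  Position 5 ('b'): new char, reset run to 1
  Position 6 ('a'): new char, reset run to 1
  Position 7 ('b'): new char, reset run to 1
  Position 8 ('a'): new char, reset run to 1
  Position 9 ('b'): new char, reset run to 1
Longest run: 'a' with length 2

2


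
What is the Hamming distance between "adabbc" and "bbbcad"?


Comparing "adabbc" and "bbbcad" position by position:
  Position 0: 'a' vs 'b' => differ
  Position 1: 'd' vs 'b' => differ
  Position 2: 'a' vs 'b' => differ
  Position 3: 'b' vs 'c' => differ
  Position 4: 'b' vs 'a' => differ
  Position 5: 'c' vs 'd' => differ
Total differences (Hamming distance): 6

6


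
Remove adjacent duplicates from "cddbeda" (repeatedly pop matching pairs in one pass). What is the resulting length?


Input: cddbeda
Stack-based adjacent duplicate removal:
  Read 'c': push. Stack: c
  Read 'd': push. Stack: cd
  Read 'd': matches stack top 'd' => pop. Stack: c
  Read 'b': push. Stack: cb
  Read 'e': push. Stack: cbe
  Read 'd': push. Stack: cbed
  Read 'a': push. Stack: cbeda
Final stack: "cbeda" (length 5)

5


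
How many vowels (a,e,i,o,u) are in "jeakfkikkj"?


Input: jeakfkikkj
Checking each character:
  'j' at position 0: consonant
  'e' at position 1: vowel (running total: 1)
  'a' at position 2: vowel (running total: 2)
  'k' at position 3: consonant
  'f' at position 4: consonant
  'k' at position 5: consonant
  'i' at position 6: vowel (running total: 3)
  'k' at position 7: consonant
  'k' at position 8: consonant
  'j' at position 9: consonant
Total vowels: 3

3


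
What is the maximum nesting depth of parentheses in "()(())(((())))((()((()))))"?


Input: "()(())(((())))((()((()))))"
Tracking depth:
  Position 0 '(': depth becomes 1
  Position 1 ')': depth becomes 0
  Position 2 '(': depth becomes 1
  Position 3 '(': depth becomes 2
  Position 4 ')': depth becomes 1
  Position 5 ')': depth becomes 0
  Position 6 '(': depth becomes 1
  Position 7 '(': depth becomes 2
  Position 8 '(': depth becomes 3
  Position 9 '(': depth becomes 4
  Position 10 ')': depth becomes 3
  Position 11 ')': depth becomes 2
  Position 12 ')': depth becomes 1
  Position 13 ')': depth becomes 0
  Position 14 '(': depth becomes 1
  Position 15 '(': depth becomes 2
  Position 16 '(': depth becomes 3
  Position 17 ')': depth becomes 2
  Position 18 '(': depth becomes 3
  Position 19 '(': depth becomes 4
  Position 20 '(': depth becomes 5
  Position 21 ')': depth becomes 4
  Position 22 ')': depth becomes 3
  Position 23 ')': depth becomes 2
  Position 24 ')': depth becomes 1
  Position 25 ')': depth becomes 0
Maximum depth reached: 5

5


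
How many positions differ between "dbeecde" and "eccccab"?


Comparing "dbeecde" and "eccccab" position by position:
  Position 0: 'd' vs 'e' => DIFFER
  Position 1: 'b' vs 'c' => DIFFER
  Position 2: 'e' vs 'c' => DIFFER
  Position 3: 'e' vs 'c' => DIFFER
  Position 4: 'c' vs 'c' => same
  Position 5: 'd' vs 'a' => DIFFER
  Position 6: 'e' vs 'b' => DIFFER
Positions that differ: 6

6


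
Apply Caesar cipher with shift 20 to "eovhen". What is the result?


Caesar cipher: shift "eovhen" by 20
  'e' (pos 4) + 20 = pos 24 = 'y'
  'o' (pos 14) + 20 = pos 8 = 'i'
  'v' (pos 21) + 20 = pos 15 = 'p'
  'h' (pos 7) + 20 = pos 1 = 'b'
  'e' (pos 4) + 20 = pos 24 = 'y'
  'n' (pos 13) + 20 = pos 7 = 'h'
Result: yipbyh

yipbyh


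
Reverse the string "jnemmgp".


Input: jnemmgp
Reading characters right to left:
  Position 6: 'p'
  Position 5: 'g'
  Position 4: 'm'
  Position 3: 'm'
  Position 2: 'e'
  Position 1: 'n'
  Position 0: 'j'
Reversed: pgmmenj

pgmmenj


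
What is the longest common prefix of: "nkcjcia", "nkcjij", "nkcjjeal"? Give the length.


Words: nkcjcia, nkcjij, nkcjjeal
  Position 0: all 'n' => match
  Position 1: all 'k' => match
  Position 2: all 'c' => match
  Position 3: all 'j' => match
  Position 4: ('c', 'i', 'j') => mismatch, stop
LCP = "nkcj" (length 4)

4


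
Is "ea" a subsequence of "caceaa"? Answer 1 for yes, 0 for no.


Check if "ea" is a subsequence of "caceaa"
Greedy scan:
  Position 0 ('c'): no match needed
  Position 1 ('a'): no match needed
  Position 2 ('c'): no match needed
  Position 3 ('e'): matches sub[0] = 'e'
  Position 4 ('a'): matches sub[1] = 'a'
  Position 5 ('a'): no match needed
All 2 characters matched => is a subsequence

1


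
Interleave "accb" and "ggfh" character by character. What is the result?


Interleaving "accb" and "ggfh":
  Position 0: 'a' from first, 'g' from second => "ag"
  Position 1: 'c' from first, 'g' from second => "cg"
  Position 2: 'c' from first, 'f' from second => "cf"
  Position 3: 'b' from first, 'h' from second => "bh"
Result: agcgcfbh

agcgcfbh


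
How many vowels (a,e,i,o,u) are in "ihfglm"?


Input: ihfglm
Checking each character:
  'i' at position 0: vowel (running total: 1)
  'h' at position 1: consonant
  'f' at position 2: consonant
  'g' at position 3: consonant
  'l' at position 4: consonant
  'm' at position 5: consonant
Total vowels: 1

1


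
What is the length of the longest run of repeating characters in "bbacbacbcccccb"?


Input: "bbacbacbcccccb"
Scanning for longest run:
  Position 1 ('b'): continues run of 'b', length=2
  Position 2 ('a'): new char, reset run to 1
  Position 3 ('c'): new char, reset run to 1
  Position 4 ('b'): new char, reset run to 1
  Position 5 ('a'): new char, reset run to 1
  Position 6 ('c'): new char, reset run to 1
  Position 7 ('b'): new char, reset run to 1
  Position 8 ('c'): new char, reset run to 1
  Position 9 ('c'): continues run of 'c', length=2
  Position 10 ('c'): continues run of 'c', length=3
  Position 11 ('c'): continues run of 'c', length=4
  Position 12 ('c'): continues run of 'c', length=5
  Position 13 ('b'): new char, reset run to 1
Longest run: 'c' with length 5

5


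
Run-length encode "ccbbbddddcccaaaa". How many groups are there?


Input: ccbbbddddcccaaaa
Scanning for consecutive runs:
  Group 1: 'c' x 2 (positions 0-1)
  Group 2: 'b' x 3 (positions 2-4)
  Group 3: 'd' x 4 (positions 5-8)
  Group 4: 'c' x 3 (positions 9-11)
  Group 5: 'a' x 4 (positions 12-15)
Total groups: 5

5


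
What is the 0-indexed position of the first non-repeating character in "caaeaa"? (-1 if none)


Input: caaeaa
Character frequencies:
  'a': 4
  'c': 1
  'e': 1
Scanning left to right for freq == 1:
  Position 0 ('c'): unique! => answer = 0

0


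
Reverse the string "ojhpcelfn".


Input: ojhpcelfn
Reading characters right to left:
  Position 8: 'n'
  Position 7: 'f'
  Position 6: 'l'
  Position 5: 'e'
  Position 4: 'c'
  Position 3: 'p'
  Position 2: 'h'
  Position 1: 'j'
  Position 0: 'o'
Reversed: nflecphjo

nflecphjo


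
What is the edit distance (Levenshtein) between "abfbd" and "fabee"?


Computing edit distance: "abfbd" -> "fabee"
DP table:
           f    a    b    e    e
      0    1    2    3    4    5
  a   1    1    1    2    3    4
  b   2    2    2    1    2    3
  f   3    2    3    2    2    3
  b   4    3    3    3    3    3
  d   5    4    4    4    4    4
Edit distance = dp[5][5] = 4

4


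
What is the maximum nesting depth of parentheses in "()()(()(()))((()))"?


Input: "()()(()(()))((()))"
Tracking depth:
  Position 0 '(': depth becomes 1
  Position 1 ')': depth becomes 0
  Position 2 '(': depth becomes 1
  Position 3 ')': depth becomes 0
  Position 4 '(': depth becomes 1
  Position 5 '(': depth becomes 2
  Position 6 ')': depth becomes 1
  Position 7 '(': depth becomes 2
  Position 8 '(': depth becomes 3
  Position 9 ')': depth becomes 2
  Position 10 ')': depth becomes 1
  Position 11 ')': depth becomes 0
  Position 12 '(': depth becomes 1
  Position 13 '(': depth becomes 2
  Position 14 '(': depth becomes 3
  Position 15 ')': depth becomes 2
  Position 16 ')': depth becomes 1
  Position 17 ')': depth becomes 0
Maximum depth reached: 3

3


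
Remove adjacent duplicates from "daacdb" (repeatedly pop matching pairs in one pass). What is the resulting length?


Input: daacdb
Stack-based adjacent duplicate removal:
  Read 'd': push. Stack: d
  Read 'a': push. Stack: da
  Read 'a': matches stack top 'a' => pop. Stack: d
  Read 'c': push. Stack: dc
  Read 'd': push. Stack: dcd
  Read 'b': push. Stack: dcdb
Final stack: "dcdb" (length 4)

4


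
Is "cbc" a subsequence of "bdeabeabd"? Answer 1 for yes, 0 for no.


Check if "cbc" is a subsequence of "bdeabeabd"
Greedy scan:
  Position 0 ('b'): no match needed
  Position 1 ('d'): no match needed
  Position 2 ('e'): no match needed
  Position 3 ('a'): no match needed
  Position 4 ('b'): no match needed
  Position 5 ('e'): no match needed
  Position 6 ('a'): no match needed
  Position 7 ('b'): no match needed
  Position 8 ('d'): no match needed
Only matched 0/3 characters => not a subsequence

0


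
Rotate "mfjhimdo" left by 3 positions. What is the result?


Input: "mfjhimdo", rotate left by 3
First 3 characters: "mfj"
Remaining characters: "himdo"
Concatenate remaining + first: "himdo" + "mfj" = "himdomfj"

himdomfj


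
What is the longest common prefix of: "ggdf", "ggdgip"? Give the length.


Words: ggdf, ggdgip
  Position 0: all 'g' => match
  Position 1: all 'g' => match
  Position 2: all 'd' => match
  Position 3: ('f', 'g') => mismatch, stop
LCP = "ggd" (length 3)

3


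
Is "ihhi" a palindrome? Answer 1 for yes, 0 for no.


Input: ihhi
Reversed: ihhi
  Compare pos 0 ('i') with pos 3 ('i'): match
  Compare pos 1 ('h') with pos 2 ('h'): match
Result: palindrome

1


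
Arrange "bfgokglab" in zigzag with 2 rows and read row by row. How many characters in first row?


Zigzag "bfgokglab" into 2 rows:
Placing characters:
  'b' => row 0
  'f' => row 1
  'g' => row 0
  'o' => row 1
  'k' => row 0
  'g' => row 1
  'l' => row 0
  'a' => row 1
  'b' => row 0
Rows:
  Row 0: "bgklb"
  Row 1: "foga"
First row length: 5

5


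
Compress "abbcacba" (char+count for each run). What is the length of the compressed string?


Input: abbcacba
Runs:
  'a' x 1 => "a1"
  'b' x 2 => "b2"
  'c' x 1 => "c1"
  'a' x 1 => "a1"
  'c' x 1 => "c1"
  'b' x 1 => "b1"
  'a' x 1 => "a1"
Compressed: "a1b2c1a1c1b1a1"
Compressed length: 14

14


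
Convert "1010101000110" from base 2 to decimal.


Input: "1010101000110" in base 2
Positional expansion:
  Digit '1' (value 1) x 2^12 = 4096
  Digit '0' (value 0) x 2^11 = 0
  Digit '1' (value 1) x 2^10 = 1024
  Digit '0' (value 0) x 2^9 = 0
  Digit '1' (value 1) x 2^8 = 256
  Digit '0' (value 0) x 2^7 = 0
  Digit '1' (value 1) x 2^6 = 64
  Digit '0' (value 0) x 2^5 = 0
  Digit '0' (value 0) x 2^4 = 0
  Digit '0' (value 0) x 2^3 = 0
  Digit '1' (value 1) x 2^2 = 4
  Digit '1' (value 1) x 2^1 = 2
  Digit '0' (value 0) x 2^0 = 0
Sum = 5446

5446


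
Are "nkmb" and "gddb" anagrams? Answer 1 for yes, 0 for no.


Strings: "nkmb", "gddb"
Sorted first:  bkmn
Sorted second: bddg
Differ at position 1: 'k' vs 'd' => not anagrams

0


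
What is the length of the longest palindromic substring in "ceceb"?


Input: "ceceb"
Checking substrings for palindromes:
  [0:3] "cec" (len 3) => palindrome
  [1:4] "ece" (len 3) => palindrome
Longest palindromic substring: "cec" with length 3

3


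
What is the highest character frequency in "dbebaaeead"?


Input: dbebaaeead
Character counts:
  'a': 3
  'b': 2
  'd': 2
  'e': 3
Maximum frequency: 3

3


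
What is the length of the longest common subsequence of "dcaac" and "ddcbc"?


LCS of "dcaac" and "ddcbc"
DP table:
           d    d    c    b    c
      0    0    0    0    0    0
  d   0    1    1    1    1    1
  c   0    1    1    2    2    2
  a   0    1    1    2    2    2
  a   0    1    1    2    2    2
  c   0    1    1    2    2    3
LCS length = dp[5][5] = 3

3


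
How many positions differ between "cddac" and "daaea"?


Comparing "cddac" and "daaea" position by position:
  Position 0: 'c' vs 'd' => DIFFER
  Position 1: 'd' vs 'a' => DIFFER
  Position 2: 'd' vs 'a' => DIFFER
  Position 3: 'a' vs 'e' => DIFFER
  Position 4: 'c' vs 'a' => DIFFER
Positions that differ: 5

5


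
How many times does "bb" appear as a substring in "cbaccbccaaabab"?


Searching for "bb" in "cbaccbccaaabab"
Scanning each position:
  Position 0: "cb" => no
  Position 1: "ba" => no
  Position 2: "ac" => no
  Position 3: "cc" => no
  Position 4: "cb" => no
  Position 5: "bc" => no
  Position 6: "cc" => no
  Position 7: "ca" => no
  Position 8: "aa" => no
  Position 9: "aa" => no
  Position 10: "ab" => no
  Position 11: "ba" => no
  Position 12: "ab" => no
Total occurrences: 0

0


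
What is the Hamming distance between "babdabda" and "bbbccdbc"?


Comparing "babdabda" and "bbbccdbc" position by position:
  Position 0: 'b' vs 'b' => same
  Position 1: 'a' vs 'b' => differ
  Position 2: 'b' vs 'b' => same
  Position 3: 'd' vs 'c' => differ
  Position 4: 'a' vs 'c' => differ
  Position 5: 'b' vs 'd' => differ
  Position 6: 'd' vs 'b' => differ
  Position 7: 'a' vs 'c' => differ
Total differences (Hamming distance): 6

6


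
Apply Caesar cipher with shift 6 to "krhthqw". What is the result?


Caesar cipher: shift "krhthqw" by 6
  'k' (pos 10) + 6 = pos 16 = 'q'
  'r' (pos 17) + 6 = pos 23 = 'x'
  'h' (pos 7) + 6 = pos 13 = 'n'
  't' (pos 19) + 6 = pos 25 = 'z'
  'h' (pos 7) + 6 = pos 13 = 'n'
  'q' (pos 16) + 6 = pos 22 = 'w'
  'w' (pos 22) + 6 = pos 2 = 'c'
Result: qxnznwc

qxnznwc


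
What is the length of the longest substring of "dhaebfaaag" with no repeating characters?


Input: "dhaebfaaag"
Sliding window (track last position of each char):
  Position 0 ('d'): window [0,0] length 1 -- new best
  Position 1 ('h'): window [0,1] length 2 -- new best
  Position 2 ('a'): window [0,2] length 3 -- new best
  Position 3 ('e'): window [0,3] length 4 -- new best
  Position 4 ('b'): window [0,4] length 5 -- new best
  Position 5 ('f'): window [0,5] length 6 -- new best
  Position 6 ('a'): repeat (last at 2), move window start to 3
  Position 6 ('a'): window [3,6] length 4
  Position 7 ('a'): repeat (last at 6), move window start to 7
  Position 7 ('a'): window [7,7] length 1
  Position 8 ('a'): repeat (last at 7), move window start to 8
  Position 8 ('a'): window [8,8] length 1
  Position 9 ('g'): window [8,9] length 2
Longest substring with no repeats: "dhaebf" with length 6

6


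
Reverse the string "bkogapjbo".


Input: bkogapjbo
Reading characters right to left:
  Position 8: 'o'
  Position 7: 'b'
  Position 6: 'j'
  Position 5: 'p'
  Position 4: 'a'
  Position 3: 'g'
  Position 2: 'o'
  Position 1: 'k'
  Position 0: 'b'
Reversed: objpagokb

objpagokb


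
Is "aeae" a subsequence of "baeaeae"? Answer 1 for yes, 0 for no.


Check if "aeae" is a subsequence of "baeaeae"
Greedy scan:
  Position 0 ('b'): no match needed
  Position 1 ('a'): matches sub[0] = 'a'
  Position 2 ('e'): matches sub[1] = 'e'
  Position 3 ('a'): matches sub[2] = 'a'
  Position 4 ('e'): matches sub[3] = 'e'
  Position 5 ('a'): no match needed
  Position 6 ('e'): no match needed
All 4 characters matched => is a subsequence

1


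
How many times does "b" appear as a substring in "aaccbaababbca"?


Searching for "b" in "aaccbaababbca"
Scanning each position:
  Position 0: "a" => no
  Position 1: "a" => no
  Position 2: "c" => no
  Position 3: "c" => no
  Position 4: "b" => MATCH
  Position 5: "a" => no
  Position 6: "a" => no
  Position 7: "b" => MATCH
  Position 8: "a" => no
  Position 9: "b" => MATCH
  Position 10: "b" => MATCH
  Position 11: "c" => no
  Position 12: "a" => no
Total occurrences: 4

4


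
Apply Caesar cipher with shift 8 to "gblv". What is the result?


Caesar cipher: shift "gblv" by 8
  'g' (pos 6) + 8 = pos 14 = 'o'
  'b' (pos 1) + 8 = pos 9 = 'j'
  'l' (pos 11) + 8 = pos 19 = 't'
  'v' (pos 21) + 8 = pos 3 = 'd'
Result: ojtd

ojtd


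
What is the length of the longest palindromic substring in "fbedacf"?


Input: "fbedacf"
Checking substrings for palindromes:
  No multi-char palindromic substrings found
Longest palindromic substring: "f" with length 1

1


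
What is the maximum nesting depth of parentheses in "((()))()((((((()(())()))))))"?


Input: "((()))()((((((()(())()))))))"
Tracking depth:
  Position 0 '(': depth becomes 1
  Position 1 '(': depth becomes 2
  Position 2 '(': depth becomes 3
  Position 3 ')': depth becomes 2
  Position 4 ')': depth becomes 1
  Position 5 ')': depth becomes 0
  Position 6 '(': depth becomes 1
  Position 7 ')': depth becomes 0
  Position 8 '(': depth becomes 1
  Position 9 '(': depth becomes 2
  Position 10 '(': depth becomes 3
  Position 11 '(': depth becomes 4
  Position 12 '(': depth becomes 5
  Position 13 '(': depth becomes 6
  Position 14 '(': depth becomes 7
  Position 15 ')': depth becomes 6
  Position 16 '(': depth becomes 7
  Position 17 '(': depth becomes 8
  Position 18 ')': depth becomes 7
  Position 19 ')': depth becomes 6
  Position 20 '(': depth becomes 7
  Position 21 ')': depth becomes 6
  Position 22 ')': depth becomes 5
  Position 23 ')': depth becomes 4
  Position 24 ')': depth becomes 3
  Position 25 ')': depth becomes 2
  Position 26 ')': depth becomes 1
  Position 27 ')': depth becomes 0
Maximum depth reached: 8

8


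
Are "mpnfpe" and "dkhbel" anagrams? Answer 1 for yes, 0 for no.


Strings: "mpnfpe", "dkhbel"
Sorted first:  efmnpp
Sorted second: bdehkl
Differ at position 0: 'e' vs 'b' => not anagrams

0


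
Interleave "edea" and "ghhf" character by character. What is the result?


Interleaving "edea" and "ghhf":
  Position 0: 'e' from first, 'g' from second => "eg"
  Position 1: 'd' from first, 'h' from second => "dh"
  Position 2: 'e' from first, 'h' from second => "eh"
  Position 3: 'a' from first, 'f' from second => "af"
Result: egdhehaf

egdhehaf


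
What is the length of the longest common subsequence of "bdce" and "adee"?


LCS of "bdce" and "adee"
DP table:
           a    d    e    e
      0    0    0    0    0
  b   0    0    0    0    0
  d   0    0    1    1    1
  c   0    0    1    1    1
  e   0    0    1    2    2
LCS length = dp[4][4] = 2

2


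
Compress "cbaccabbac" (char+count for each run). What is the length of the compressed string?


Input: cbaccabbac
Runs:
  'c' x 1 => "c1"
  'b' x 1 => "b1"
  'a' x 1 => "a1"
  'c' x 2 => "c2"
  'a' x 1 => "a1"
  'b' x 2 => "b2"
  'a' x 1 => "a1"
  'c' x 1 => "c1"
Compressed: "c1b1a1c2a1b2a1c1"
Compressed length: 16

16


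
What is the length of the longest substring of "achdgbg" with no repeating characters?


Input: "achdgbg"
Sliding window (track last position of each char):
  Position 0 ('a'): window [0,0] length 1 -- new best
  Position 1 ('c'): window [0,1] length 2 -- new best
  Position 2 ('h'): window [0,2] length 3 -- new best
  Position 3 ('d'): window [0,3] length 4 -- new best
  Position 4 ('g'): window [0,4] length 5 -- new best
  Position 5 ('b'): window [0,5] length 6 -- new best
  Position 6 ('g'): repeat (last at 4), move window start to 5
  Position 6 ('g'): window [5,6] length 2
Longest substring with no repeats: "achdgb" with length 6

6


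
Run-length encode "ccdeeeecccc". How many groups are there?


Input: ccdeeeecccc
Scanning for consecutive runs:
  Group 1: 'c' x 2 (positions 0-1)
  Group 2: 'd' x 1 (positions 2-2)
  Group 3: 'e' x 4 (positions 3-6)
  Group 4: 'c' x 4 (positions 7-10)
Total groups: 4

4


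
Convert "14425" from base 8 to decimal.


Input: "14425" in base 8
Positional expansion:
  Digit '1' (value 1) x 8^4 = 4096
  Digit '4' (value 4) x 8^3 = 2048
  Digit '4' (value 4) x 8^2 = 256
  Digit '2' (value 2) x 8^1 = 16
  Digit '5' (value 5) x 8^0 = 5
Sum = 6421

6421


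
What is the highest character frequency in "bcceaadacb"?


Input: bcceaadacb
Character counts:
  'a': 3
  'b': 2
  'c': 3
  'd': 1
  'e': 1
Maximum frequency: 3

3


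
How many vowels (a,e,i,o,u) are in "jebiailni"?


Input: jebiailni
Checking each character:
  'j' at position 0: consonant
  'e' at position 1: vowel (running total: 1)
  'b' at position 2: consonant
  'i' at position 3: vowel (running total: 2)
  'a' at position 4: vowel (running total: 3)
  'i' at position 5: vowel (running total: 4)
  'l' at position 6: consonant
  'n' at position 7: consonant
  'i' at position 8: vowel (running total: 5)
Total vowels: 5

5


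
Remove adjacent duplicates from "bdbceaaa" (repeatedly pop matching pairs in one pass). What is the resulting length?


Input: bdbceaaa
Stack-based adjacent duplicate removal:
  Read 'b': push. Stack: b
  Read 'd': push. Stack: bd
  Read 'b': push. Stack: bdb
  Read 'c': push. Stack: bdbc
  Read 'e': push. Stack: bdbce
  Read 'a': push. Stack: bdbcea
  Read 'a': matches stack top 'a' => pop. Stack: bdbce
  Read 'a': push. Stack: bdbcea
Final stack: "bdbcea" (length 6)

6


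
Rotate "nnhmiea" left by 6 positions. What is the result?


Input: "nnhmiea", rotate left by 6
First 6 characters: "nnhmie"
Remaining characters: "a"
Concatenate remaining + first: "a" + "nnhmie" = "annhmie"

annhmie


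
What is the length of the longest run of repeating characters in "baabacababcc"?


Input: "baabacababcc"
Scanning for longest run:
  Position 1 ('a'): new char, reset run to 1
  Position 2 ('a'): continues run of 'a', length=2
  Position 3 ('b'): new char, reset run to 1
  Position 4 ('a'): new char, reset run to 1
  Position 5 ('c'): new char, reset run to 1
  Position 6 ('a'): new char, reset run to 1
  Position 7 ('b'): new char, reset run to 1
  Position 8 ('a'): new char, reset run to 1
  Position 9 ('b'): new char, reset run to 1
  Position 10 ('c'): new char, reset run to 1
  Position 11 ('c'): continues run of 'c', length=2
Longest run: 'a' with length 2

2


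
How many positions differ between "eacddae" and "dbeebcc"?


Comparing "eacddae" and "dbeebcc" position by position:
  Position 0: 'e' vs 'd' => DIFFER
  Position 1: 'a' vs 'b' => DIFFER
  Position 2: 'c' vs 'e' => DIFFER
  Position 3: 'd' vs 'e' => DIFFER
  Position 4: 'd' vs 'b' => DIFFER
  Position 5: 'a' vs 'c' => DIFFER
  Position 6: 'e' vs 'c' => DIFFER
Positions that differ: 7

7


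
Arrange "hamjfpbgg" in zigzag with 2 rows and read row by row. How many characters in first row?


Zigzag "hamjfpbgg" into 2 rows:
Placing characters:
  'h' => row 0
  'a' => row 1
  'm' => row 0
  'j' => row 1
  'f' => row 0
  'p' => row 1
  'b' => row 0
  'g' => row 1
  'g' => row 0
Rows:
  Row 0: "hmfbg"
  Row 1: "ajpg"
First row length: 5

5


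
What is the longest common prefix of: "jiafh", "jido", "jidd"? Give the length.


Words: jiafh, jido, jidd
  Position 0: all 'j' => match
  Position 1: all 'i' => match
  Position 2: ('a', 'd', 'd') => mismatch, stop
LCP = "ji" (length 2)

2


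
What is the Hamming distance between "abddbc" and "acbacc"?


Comparing "abddbc" and "acbacc" position by position:
  Position 0: 'a' vs 'a' => same
  Position 1: 'b' vs 'c' => differ
  Position 2: 'd' vs 'b' => differ
  Position 3: 'd' vs 'a' => differ
  Position 4: 'b' vs 'c' => differ
  Position 5: 'c' vs 'c' => same
Total differences (Hamming distance): 4

4


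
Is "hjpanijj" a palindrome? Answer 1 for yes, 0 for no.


Input: hjpanijj
Reversed: jjinapjh
  Compare pos 0 ('h') with pos 7 ('j'): MISMATCH
  Compare pos 1 ('j') with pos 6 ('j'): match
  Compare pos 2 ('p') with pos 5 ('i'): MISMATCH
  Compare pos 3 ('a') with pos 4 ('n'): MISMATCH
Result: not a palindrome

0


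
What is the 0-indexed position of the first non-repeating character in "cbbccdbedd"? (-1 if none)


Input: cbbccdbedd
Character frequencies:
  'b': 3
  'c': 3
  'd': 3
  'e': 1
Scanning left to right for freq == 1:
  Position 0 ('c'): freq=3, skip
  Position 1 ('b'): freq=3, skip
  Position 2 ('b'): freq=3, skip
  Position 3 ('c'): freq=3, skip
  Position 4 ('c'): freq=3, skip
  Position 5 ('d'): freq=3, skip
  Position 6 ('b'): freq=3, skip
  Position 7 ('e'): unique! => answer = 7

7


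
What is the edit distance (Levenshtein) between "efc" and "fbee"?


Computing edit distance: "efc" -> "fbee"
DP table:
           f    b    e    e
      0    1    2    3    4
  e   1    1    2    2    3
  f   2    1    2    3    3
  c   3    2    2    3    4
Edit distance = dp[3][4] = 4

4
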